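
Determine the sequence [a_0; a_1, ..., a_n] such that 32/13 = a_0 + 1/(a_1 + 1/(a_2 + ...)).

[2; 2, 6]

Run the Euclidean algorithm on 32 and 13; the successive quotients are the partial quotients a_0, a_1, ... (each step inverts the fractional part left over by the previous one):
  32 = 2*13 + 6, so a_0 = 2.
  13 = 2*6 + 1, so a_1 = 2.
  6 = 6*1 + 0, so a_2 = 6.
The remainder reaches 0 after 3 divisions, so the expansion has 3 partial quotients, read off in order.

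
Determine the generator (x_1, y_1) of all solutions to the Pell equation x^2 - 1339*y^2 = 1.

(x, y) = (150175, 4104)

First expand sqrt(1339) as a continued fraction. With x_i = (sqrt(1339) + m_i)/d_i and (m_0, d_0) = (0, 1): a_0 = floor(sqrt(1339)) = 36, since 36^2 = 1296 <= 1339 < 1369 = 37^2.
Iterate m_{i+1} = d_i*a_i - m_i, d_{i+1} = (1339 - m_{i+1}^2)/d_i, a_{i+1} = floor((a_0 + m_{i+1})/d_{i+1}):
  m_1 = 1*36 - 0 = 36, d_1 = (1339 - 36^2)/1 = 43/1 = 43, a_1 = floor((36 + 36)/43) = 1.
  m_2 = 43*1 - 36 = 7, d_2 = (1339 - 7^2)/43 = 1290/43 = 30, a_2 = floor((36 + 7)/30) = 1.
  m_3 = 30*1 - 7 = 23, d_3 = (1339 - 23^2)/30 = 810/30 = 27, a_3 = floor((36 + 23)/27) = 2.
  m_4 = 27*2 - 23 = 31, d_4 = (1339 - 31^2)/27 = 378/27 = 14, a_4 = floor((36 + 31)/14) = 4.
  m_5 = 14*4 - 31 = 25, d_5 = (1339 - 25^2)/14 = 714/14 = 51, a_5 = floor((36 + 25)/51) = 1.
  m_6 = 51*1 - 25 = 26, d_6 = (1339 - 26^2)/51 = 663/51 = 13, a_6 = floor((36 + 26)/13) = 4.
  m_7 = 13*4 - 26 = 26, d_7 = (1339 - 26^2)/13 = 663/13 = 51, a_7 = floor((36 + 26)/51) = 1.
  m_8 = 51*1 - 26 = 25, d_8 = (1339 - 25^2)/51 = 714/51 = 14, a_8 = floor((36 + 25)/14) = 4.
  m_9 = 14*4 - 25 = 31, d_9 = (1339 - 31^2)/14 = 378/14 = 27, a_9 = floor((36 + 31)/27) = 2.
  m_10 = 27*2 - 31 = 23, d_10 = (1339 - 23^2)/27 = 810/27 = 30, a_10 = floor((36 + 23)/30) = 1.
  m_11 = 30*1 - 23 = 7, d_11 = (1339 - 7^2)/30 = 1290/30 = 43, a_11 = floor((36 + 7)/43) = 1.
  m_12 = 43*1 - 7 = 36, d_12 = (1339 - 36^2)/43 = 43/43 = 1, a_12 = floor((36 + 36)/1) = 72.
  m_13 = 1*72 - 36 = 36, d_13 = (1339 - 36^2)/1 = 43/1 = 43: (m_13, d_13) = (m_1, d_1) = (36, 43), so from here the quotients repeat a_1, ..., a_12; the period length is 12.
So sqrt(1339) = [36; (1, 1, 2, 4, 1, 4, 1, 4, 2, 1, 1, 72)] with period length k = 12.
k is even, so the fundamental solution of x^2 - 1339y^2 = 1 is (p_{k-1}, q_{k-1}) = (p_11, q_11); compute convergents through index 11.
Convergents (p_i = a_i*p_{i-1} + p_{i-2}, q_i = a_i*q_{i-1} + q_{i-2} with p_{-2}=0, p_{-1}=1, q_{-2}=1, q_{-1}=0):
  i=0: a_0=36, p_0 = 36*1 + 0 = 36, q_0 = 36*0 + 1 = 1.
  i=1: a_1=1, p_1 = 1*36 + 1 = 37, q_1 = 1*1 + 0 = 1.
  i=2: a_2=1, p_2 = 1*37 + 36 = 73, q_2 = 1*1 + 1 = 2.
  i=3: a_3=2, p_3 = 2*73 + 37 = 183, q_3 = 2*2 + 1 = 5.
  i=4: a_4=4, p_4 = 4*183 + 73 = 805, q_4 = 4*5 + 2 = 22.
  i=5: a_5=1, p_5 = 1*805 + 183 = 988, q_5 = 1*22 + 5 = 27.
  i=6: a_6=4, p_6 = 4*988 + 805 = 4757, q_6 = 4*27 + 22 = 130.
  i=7: a_7=1, p_7 = 1*4757 + 988 = 5745, q_7 = 1*130 + 27 = 157.
  i=8: a_8=4, p_8 = 4*5745 + 4757 = 27737, q_8 = 4*157 + 130 = 758.
  i=9: a_9=2, p_9 = 2*27737 + 5745 = 61219, q_9 = 2*758 + 157 = 1673.
  i=10: a_10=1, p_10 = 1*61219 + 27737 = 88956, q_10 = 1*1673 + 758 = 2431.
  i=11: a_11=1, p_11 = 1*88956 + 61219 = 150175, q_11 = 1*2431 + 1673 = 4104.
Check: 150175^2 - 1339*4104^2 = 22552530625 - 22552530624 = 1, so (x, y) = (150175, 4104) solves the equation, and by the theorem it is the least positive solution.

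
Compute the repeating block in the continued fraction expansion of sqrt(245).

[15; (1, 1, 1, 7, 6, 7, 1, 1, 1, 30)]

Write x_i = (sqrt(245) + m_i)/d_i with (m_0, d_0) = (0, 1). a_0 = floor(sqrt(245)) = 15, since 15^2 = 225 <= 245 < 256 = 16^2.
Iterate m_{i+1} = d_i*a_i - m_i, d_{i+1} = (245 - m_{i+1}^2)/d_i, a_{i+1} = floor((a_0 + m_{i+1})/d_{i+1}):
  m_1 = 1*15 - 0 = 15, d_1 = (245 - 15^2)/1 = 20/1 = 20, a_1 = floor((15 + 15)/20) = 1.
  m_2 = 20*1 - 15 = 5, d_2 = (245 - 5^2)/20 = 220/20 = 11, a_2 = floor((15 + 5)/11) = 1.
  m_3 = 11*1 - 5 = 6, d_3 = (245 - 6^2)/11 = 209/11 = 19, a_3 = floor((15 + 6)/19) = 1.
  m_4 = 19*1 - 6 = 13, d_4 = (245 - 13^2)/19 = 76/19 = 4, a_4 = floor((15 + 13)/4) = 7.
  m_5 = 4*7 - 13 = 15, d_5 = (245 - 15^2)/4 = 20/4 = 5, a_5 = floor((15 + 15)/5) = 6.
  m_6 = 5*6 - 15 = 15, d_6 = (245 - 15^2)/5 = 20/5 = 4, a_6 = floor((15 + 15)/4) = 7.
  m_7 = 4*7 - 15 = 13, d_7 = (245 - 13^2)/4 = 76/4 = 19, a_7 = floor((15 + 13)/19) = 1.
  m_8 = 19*1 - 13 = 6, d_8 = (245 - 6^2)/19 = 209/19 = 11, a_8 = floor((15 + 6)/11) = 1.
  m_9 = 11*1 - 6 = 5, d_9 = (245 - 5^2)/11 = 220/11 = 20, a_9 = floor((15 + 5)/20) = 1.
  m_10 = 20*1 - 5 = 15, d_10 = (245 - 15^2)/20 = 20/20 = 1, a_10 = floor((15 + 15)/1) = 30.
  m_11 = 1*30 - 15 = 15, d_11 = (245 - 15^2)/1 = 20/1 = 20: (m_11, d_11) = (m_1, d_1) = (15, 20), so from here the quotients repeat a_1, ..., a_10; the period length is 10.
Hence the expansion of sqrt(245) is a_0 = 15 followed by the repeating block 1, 1, 1, 7, 6, 7, 1, 1, 1, 30 (period 10).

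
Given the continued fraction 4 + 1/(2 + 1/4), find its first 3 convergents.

Using the convergent recurrence p_i = a_i*p_{i-1} + p_{i-2}, q_i = a_i*q_{i-1} + q_{i-2} with p_{-2}=0, p_{-1}=1, q_{-2}=1, q_{-1}=0:
  i=0: a_0=4, p_0 = 4*1 + 0 = 4, q_0 = 4*0 + 1 = 1.
  i=1: a_1=2, p_1 = 2*4 + 1 = 9, q_1 = 2*1 + 0 = 2.
  i=2: a_2=4, p_2 = 4*9 + 4 = 40, q_2 = 4*2 + 1 = 9.

4/1, 9/2, 40/9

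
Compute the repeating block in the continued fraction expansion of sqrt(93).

[9; (1, 1, 1, 4, 6, 4, 1, 1, 1, 18)]

Write x_i = (sqrt(93) + m_i)/d_i with (m_0, d_0) = (0, 1). a_0 = floor(sqrt(93)) = 9, since 9^2 = 81 <= 93 < 100 = 10^2.
Iterate m_{i+1} = d_i*a_i - m_i, d_{i+1} = (93 - m_{i+1}^2)/d_i, a_{i+1} = floor((a_0 + m_{i+1})/d_{i+1}):
  m_1 = 1*9 - 0 = 9, d_1 = (93 - 9^2)/1 = 12/1 = 12, a_1 = floor((9 + 9)/12) = 1.
  m_2 = 12*1 - 9 = 3, d_2 = (93 - 3^2)/12 = 84/12 = 7, a_2 = floor((9 + 3)/7) = 1.
  m_3 = 7*1 - 3 = 4, d_3 = (93 - 4^2)/7 = 77/7 = 11, a_3 = floor((9 + 4)/11) = 1.
  m_4 = 11*1 - 4 = 7, d_4 = (93 - 7^2)/11 = 44/11 = 4, a_4 = floor((9 + 7)/4) = 4.
  m_5 = 4*4 - 7 = 9, d_5 = (93 - 9^2)/4 = 12/4 = 3, a_5 = floor((9 + 9)/3) = 6.
  m_6 = 3*6 - 9 = 9, d_6 = (93 - 9^2)/3 = 12/3 = 4, a_6 = floor((9 + 9)/4) = 4.
  m_7 = 4*4 - 9 = 7, d_7 = (93 - 7^2)/4 = 44/4 = 11, a_7 = floor((9 + 7)/11) = 1.
  m_8 = 11*1 - 7 = 4, d_8 = (93 - 4^2)/11 = 77/11 = 7, a_8 = floor((9 + 4)/7) = 1.
  m_9 = 7*1 - 4 = 3, d_9 = (93 - 3^2)/7 = 84/7 = 12, a_9 = floor((9 + 3)/12) = 1.
  m_10 = 12*1 - 3 = 9, d_10 = (93 - 9^2)/12 = 12/12 = 1, a_10 = floor((9 + 9)/1) = 18.
  m_11 = 1*18 - 9 = 9, d_11 = (93 - 9^2)/1 = 12/1 = 12: (m_11, d_11) = (m_1, d_1) = (9, 12), so from here the quotients repeat a_1, ..., a_10; the period length is 10.
Hence the expansion of sqrt(93) is a_0 = 9 followed by the repeating block 1, 1, 1, 4, 6, 4, 1, 1, 1, 18 (period 10).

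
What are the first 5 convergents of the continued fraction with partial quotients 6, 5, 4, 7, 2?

Using the convergent recurrence p_i = a_i*p_{i-1} + p_{i-2}, q_i = a_i*q_{i-1} + q_{i-2} with p_{-2}=0, p_{-1}=1, q_{-2}=1, q_{-1}=0:
  i=0: a_0=6, p_0 = 6*1 + 0 = 6, q_0 = 6*0 + 1 = 1.
  i=1: a_1=5, p_1 = 5*6 + 1 = 31, q_1 = 5*1 + 0 = 5.
  i=2: a_2=4, p_2 = 4*31 + 6 = 130, q_2 = 4*5 + 1 = 21.
  i=3: a_3=7, p_3 = 7*130 + 31 = 941, q_3 = 7*21 + 5 = 152.
  i=4: a_4=2, p_4 = 2*941 + 130 = 2012, q_4 = 2*152 + 21 = 325.

6/1, 31/5, 130/21, 941/152, 2012/325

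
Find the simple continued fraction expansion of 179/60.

[2; 1, 59]

Run the Euclidean algorithm on 179 and 60; the successive quotients are the partial quotients a_0, a_1, ... (each step inverts the fractional part left over by the previous one):
  179 = 2*60 + 59, so a_0 = 2.
  60 = 1*59 + 1, so a_1 = 1.
  59 = 59*1 + 0, so a_2 = 59.
The remainder reaches 0 after 3 divisions, so the expansion has 3 partial quotients, read off in order.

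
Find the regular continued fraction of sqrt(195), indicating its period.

[13; (1, 26)]

Write x_i = (sqrt(195) + m_i)/d_i with (m_0, d_0) = (0, 1). a_0 = floor(sqrt(195)) = 13, since 13^2 = 169 <= 195 < 196 = 14^2.
Iterate m_{i+1} = d_i*a_i - m_i, d_{i+1} = (195 - m_{i+1}^2)/d_i, a_{i+1} = floor((a_0 + m_{i+1})/d_{i+1}):
  m_1 = 1*13 - 0 = 13, d_1 = (195 - 13^2)/1 = 26/1 = 26, a_1 = floor((13 + 13)/26) = 1.
  m_2 = 26*1 - 13 = 13, d_2 = (195 - 13^2)/26 = 26/26 = 1, a_2 = floor((13 + 13)/1) = 26.
  m_3 = 1*26 - 13 = 13, d_3 = (195 - 13^2)/1 = 26/1 = 26: (m_3, d_3) = (m_1, d_1) = (13, 26), so from here the quotients repeat a_1, a_2; the period length is 2.
Hence the expansion of sqrt(195) is a_0 = 13 followed by the repeating block 1, 26 (period 2).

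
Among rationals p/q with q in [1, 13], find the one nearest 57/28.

2/1

Expand x = 57/28 as a continued fraction with the Euclidean algorithm:
  57 = 2*28 + 1, so a_0 = 2.
  28 = 28*1 + 0, so a_1 = 28.
so x = [2; 28].
Convergents (p_i = a_i*p_{i-1} + p_{i-2}, q_i = a_i*q_{i-1} + q_{i-2} with p_{-2}=0, p_{-1}=1, q_{-2}=1, q_{-1}=0), until the denominator exceeds 13:
  i=0: a_0=2, p_0 = 2*1 + 0 = 2, q_0 = 2*0 + 1 = 1.
  i=1: a_1=28, p_1 = 28*2 + 1 = 57, q_1 = 28*1 + 0 = 28.
q_1 = 28 > 13, so the last convergent with denominator <= 13 is p_0/q_0 = 2/1.
The closest fraction with denominator <= 13 is either p_0/q_0 or the intermediate fraction (k*p_0 + p_{-1})/(k*q_0 + q_{-1}) with the largest k >= 1 whose denominator stays <= 13; these approach x as k grows, and every other convergent or intermediate fraction in range is farther away.
Largest k: floor((13 - q_{-1})/q_0) = floor((13 - 0)/1) = 13 (using the seeds p_{-1} = 1, q_{-1} = 0).
That gives (13*2 + 1)/(13*1 + 0) = 27/13.
Compare the errors: |x - 2/1| = |57*1 - 2*28|/(28*1) = 1/28, and |x - 27/13| = |57*13 - 27*28|/(28*13) = 15/364.
Cross-multiplying, 1*364 = 364 < 420 = 15*28, so 1/28 is smaller: the convergent 2/1 is closer to x than 27/13.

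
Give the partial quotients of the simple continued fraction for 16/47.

[0; 2, 1, 15]

Run the Euclidean algorithm on 16 and 47; the successive quotients are the partial quotients a_0, a_1, ... (each step inverts the fractional part left over by the previous one):
  16 = 0*47 + 16, so a_0 = 0.
  47 = 2*16 + 15, so a_1 = 2.
  16 = 1*15 + 1, so a_2 = 1.
  15 = 15*1 + 0, so a_3 = 15.
The remainder reaches 0 after 4 divisions, so the expansion has 4 partial quotients, read off in order.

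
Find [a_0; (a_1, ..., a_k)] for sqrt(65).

[8; (16)]

Write x_i = (sqrt(65) + m_i)/d_i with (m_0, d_0) = (0, 1). a_0 = floor(sqrt(65)) = 8, since 8^2 = 64 <= 65 < 81 = 9^2.
Iterate m_{i+1} = d_i*a_i - m_i, d_{i+1} = (65 - m_{i+1}^2)/d_i, a_{i+1} = floor((a_0 + m_{i+1})/d_{i+1}):
  m_1 = 1*8 - 0 = 8, d_1 = (65 - 8^2)/1 = 1/1 = 1, a_1 = floor((8 + 8)/1) = 16.
  m_2 = 1*16 - 8 = 8, d_2 = (65 - 8^2)/1 = 1/1 = 1: (m_2, d_2) = (m_1, d_1) = (8, 1), so from here the quotient a_1 repeats; the period length is 1.
Hence the expansion of sqrt(65) is a_0 = 8 followed by the repeating block 16 (period 1).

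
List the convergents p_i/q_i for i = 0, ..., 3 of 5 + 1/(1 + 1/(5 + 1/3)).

5/1, 6/1, 35/6, 111/19

Using the convergent recurrence p_i = a_i*p_{i-1} + p_{i-2}, q_i = a_i*q_{i-1} + q_{i-2} with p_{-2}=0, p_{-1}=1, q_{-2}=1, q_{-1}=0:
  i=0: a_0=5, p_0 = 5*1 + 0 = 5, q_0 = 5*0 + 1 = 1.
  i=1: a_1=1, p_1 = 1*5 + 1 = 6, q_1 = 1*1 + 0 = 1.
  i=2: a_2=5, p_2 = 5*6 + 5 = 35, q_2 = 5*1 + 1 = 6.
  i=3: a_3=3, p_3 = 3*35 + 6 = 111, q_3 = 3*6 + 1 = 19.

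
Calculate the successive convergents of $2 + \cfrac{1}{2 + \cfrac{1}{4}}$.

Using the convergent recurrence p_i = a_i*p_{i-1} + p_{i-2}, q_i = a_i*q_{i-1} + q_{i-2} with p_{-2}=0, p_{-1}=1, q_{-2}=1, q_{-1}=0:
  i=0: a_0=2, p_0 = 2*1 + 0 = 2, q_0 = 2*0 + 1 = 1.
  i=1: a_1=2, p_1 = 2*2 + 1 = 5, q_1 = 2*1 + 0 = 2.
  i=2: a_2=4, p_2 = 4*5 + 2 = 22, q_2 = 4*2 + 1 = 9.

2/1, 5/2, 22/9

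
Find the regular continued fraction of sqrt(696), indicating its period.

Write x_i = (sqrt(696) + m_i)/d_i with (m_0, d_0) = (0, 1). a_0 = floor(sqrt(696)) = 26, since 26^2 = 676 <= 696 < 729 = 27^2.
Iterate m_{i+1} = d_i*a_i - m_i, d_{i+1} = (696 - m_{i+1}^2)/d_i, a_{i+1} = floor((a_0 + m_{i+1})/d_{i+1}):
  m_1 = 1*26 - 0 = 26, d_1 = (696 - 26^2)/1 = 20/1 = 20, a_1 = floor((26 + 26)/20) = 2.
  m_2 = 20*2 - 26 = 14, d_2 = (696 - 14^2)/20 = 500/20 = 25, a_2 = floor((26 + 14)/25) = 1.
  m_3 = 25*1 - 14 = 11, d_3 = (696 - 11^2)/25 = 575/25 = 23, a_3 = floor((26 + 11)/23) = 1.
  m_4 = 23*1 - 11 = 12, d_4 = (696 - 12^2)/23 = 552/23 = 24, a_4 = floor((26 + 12)/24) = 1.
  m_5 = 24*1 - 12 = 12, d_5 = (696 - 12^2)/24 = 552/24 = 23, a_5 = floor((26 + 12)/23) = 1.
  m_6 = 23*1 - 12 = 11, d_6 = (696 - 11^2)/23 = 575/23 = 25, a_6 = floor((26 + 11)/25) = 1.
  m_7 = 25*1 - 11 = 14, d_7 = (696 - 14^2)/25 = 500/25 = 20, a_7 = floor((26 + 14)/20) = 2.
  m_8 = 20*2 - 14 = 26, d_8 = (696 - 26^2)/20 = 20/20 = 1, a_8 = floor((26 + 26)/1) = 52.
  m_9 = 1*52 - 26 = 26, d_9 = (696 - 26^2)/1 = 20/1 = 20: (m_9, d_9) = (m_1, d_1) = (26, 20), so from here the quotients repeat a_1, ..., a_8; the period length is 8.
Hence the expansion of sqrt(696) is a_0 = 26 followed by the repeating block 2, 1, 1, 1, 1, 1, 2, 52 (period 8).

[26; (2, 1, 1, 1, 1, 1, 2, 52)]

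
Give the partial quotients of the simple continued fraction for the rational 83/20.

[4; 6, 1, 2]

Run the Euclidean algorithm on 83 and 20; the successive quotients are the partial quotients a_0, a_1, ... (each step inverts the fractional part left over by the previous one):
  83 = 4*20 + 3, so a_0 = 4.
  20 = 6*3 + 2, so a_1 = 6.
  3 = 1*2 + 1, so a_2 = 1.
  2 = 2*1 + 0, so a_3 = 2.
The remainder reaches 0 after 4 divisions, so the expansion has 4 partial quotients, read off in order.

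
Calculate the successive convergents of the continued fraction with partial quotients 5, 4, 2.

Using the convergent recurrence p_i = a_i*p_{i-1} + p_{i-2}, q_i = a_i*q_{i-1} + q_{i-2} with p_{-2}=0, p_{-1}=1, q_{-2}=1, q_{-1}=0:
  i=0: a_0=5, p_0 = 5*1 + 0 = 5, q_0 = 5*0 + 1 = 1.
  i=1: a_1=4, p_1 = 4*5 + 1 = 21, q_1 = 4*1 + 0 = 4.
  i=2: a_2=2, p_2 = 2*21 + 5 = 47, q_2 = 2*4 + 1 = 9.

5/1, 21/4, 47/9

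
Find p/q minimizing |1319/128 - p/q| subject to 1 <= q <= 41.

Expand x = 1319/128 as a continued fraction with the Euclidean algorithm:
  1319 = 10*128 + 39, so a_0 = 10.
  128 = 3*39 + 11, so a_1 = 3.
  39 = 3*11 + 6, so a_2 = 3.
  11 = 1*6 + 5, so a_3 = 1.
  6 = 1*5 + 1, so a_4 = 1.
  5 = 5*1 + 0, so a_5 = 5.
so x = [10; 3, 3, 1, 1, 5].
Convergents (p_i = a_i*p_{i-1} + p_{i-2}, q_i = a_i*q_{i-1} + q_{i-2} with p_{-2}=0, p_{-1}=1, q_{-2}=1, q_{-1}=0), until the denominator exceeds 41:
  i=0: a_0=10, p_0 = 10*1 + 0 = 10, q_0 = 10*0 + 1 = 1.
  i=1: a_1=3, p_1 = 3*10 + 1 = 31, q_1 = 3*1 + 0 = 3.
  i=2: a_2=3, p_2 = 3*31 + 10 = 103, q_2 = 3*3 + 1 = 10.
  i=3: a_3=1, p_3 = 1*103 + 31 = 134, q_3 = 1*10 + 3 = 13.
  i=4: a_4=1, p_4 = 1*134 + 103 = 237, q_4 = 1*13 + 10 = 23.
  i=5: a_5=5, p_5 = 5*237 + 134 = 1319, q_5 = 5*23 + 13 = 128.
q_5 = 128 > 41, so the last convergent with denominator <= 41 is p_4/q_4 = 237/23.
The closest fraction with denominator <= 41 is either p_4/q_4 or the intermediate fraction (k*p_4 + p_3)/(k*q_4 + q_3) with the largest k >= 1 whose denominator stays <= 41; these approach x as k grows, and every other convergent or intermediate fraction in range is farther away.
Largest k: floor((41 - q_3)/q_4) = floor((41 - 13)/23) = 1.
That gives (1*237 + 134)/(1*23 + 13) = 371/36.
Compare the errors: |x - 237/23| = |1319*23 - 237*128|/(128*23) = 1/2944, and |x - 371/36| = |1319*36 - 371*128|/(128*36) = 4/4608.
Cross-multiplying, 1*4608 = 4608 < 11776 = 4*2944, so 1/2944 is smaller: the convergent 237/23 is closer to x than 371/36.

237/23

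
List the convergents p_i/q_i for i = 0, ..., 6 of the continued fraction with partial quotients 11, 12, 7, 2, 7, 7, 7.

11/1, 133/12, 942/85, 2017/182, 15061/1359, 107444/9695, 767169/69224

Using the convergent recurrence p_i = a_i*p_{i-1} + p_{i-2}, q_i = a_i*q_{i-1} + q_{i-2} with p_{-2}=0, p_{-1}=1, q_{-2}=1, q_{-1}=0:
  i=0: a_0=11, p_0 = 11*1 + 0 = 11, q_0 = 11*0 + 1 = 1.
  i=1: a_1=12, p_1 = 12*11 + 1 = 133, q_1 = 12*1 + 0 = 12.
  i=2: a_2=7, p_2 = 7*133 + 11 = 942, q_2 = 7*12 + 1 = 85.
  i=3: a_3=2, p_3 = 2*942 + 133 = 2017, q_3 = 2*85 + 12 = 182.
  i=4: a_4=7, p_4 = 7*2017 + 942 = 15061, q_4 = 7*182 + 85 = 1359.
  i=5: a_5=7, p_5 = 7*15061 + 2017 = 107444, q_5 = 7*1359 + 182 = 9695.
  i=6: a_6=7, p_6 = 7*107444 + 15061 = 767169, q_6 = 7*9695 + 1359 = 69224.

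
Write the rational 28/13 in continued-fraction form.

Run the Euclidean algorithm on 28 and 13; the successive quotients are the partial quotients a_0, a_1, ... (each step inverts the fractional part left over by the previous one):
  28 = 2*13 + 2, so a_0 = 2.
  13 = 6*2 + 1, so a_1 = 6.
  2 = 2*1 + 0, so a_2 = 2.
The remainder reaches 0 after 3 divisions, so the expansion has 3 partial quotients, read off in order.

[2; 6, 2]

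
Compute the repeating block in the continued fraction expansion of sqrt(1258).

[35; (2, 7, 2, 1, 1, 2, 7, 2, 70)]

Write x_i = (sqrt(1258) + m_i)/d_i with (m_0, d_0) = (0, 1). a_0 = floor(sqrt(1258)) = 35, since 35^2 = 1225 <= 1258 < 1296 = 36^2.
Iterate m_{i+1} = d_i*a_i - m_i, d_{i+1} = (1258 - m_{i+1}^2)/d_i, a_{i+1} = floor((a_0 + m_{i+1})/d_{i+1}):
  m_1 = 1*35 - 0 = 35, d_1 = (1258 - 35^2)/1 = 33/1 = 33, a_1 = floor((35 + 35)/33) = 2.
  m_2 = 33*2 - 35 = 31, d_2 = (1258 - 31^2)/33 = 297/33 = 9, a_2 = floor((35 + 31)/9) = 7.
  m_3 = 9*7 - 31 = 32, d_3 = (1258 - 32^2)/9 = 234/9 = 26, a_3 = floor((35 + 32)/26) = 2.
  m_4 = 26*2 - 32 = 20, d_4 = (1258 - 20^2)/26 = 858/26 = 33, a_4 = floor((35 + 20)/33) = 1.
  m_5 = 33*1 - 20 = 13, d_5 = (1258 - 13^2)/33 = 1089/33 = 33, a_5 = floor((35 + 13)/33) = 1.
  m_6 = 33*1 - 13 = 20, d_6 = (1258 - 20^2)/33 = 858/33 = 26, a_6 = floor((35 + 20)/26) = 2.
  m_7 = 26*2 - 20 = 32, d_7 = (1258 - 32^2)/26 = 234/26 = 9, a_7 = floor((35 + 32)/9) = 7.
  m_8 = 9*7 - 32 = 31, d_8 = (1258 - 31^2)/9 = 297/9 = 33, a_8 = floor((35 + 31)/33) = 2.
  m_9 = 33*2 - 31 = 35, d_9 = (1258 - 35^2)/33 = 33/33 = 1, a_9 = floor((35 + 35)/1) = 70.
  m_10 = 1*70 - 35 = 35, d_10 = (1258 - 35^2)/1 = 33/1 = 33: (m_10, d_10) = (m_1, d_1) = (35, 33), so from here the quotients repeat a_1, ..., a_9; the period length is 9.
Hence the expansion of sqrt(1258) is a_0 = 35 followed by the repeating block 2, 7, 2, 1, 1, 2, 7, 2, 70 (period 9).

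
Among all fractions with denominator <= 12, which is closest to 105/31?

27/8

Expand x = 105/31 as a continued fraction with the Euclidean algorithm:
  105 = 3*31 + 12, so a_0 = 3.
  31 = 2*12 + 7, so a_1 = 2.
  12 = 1*7 + 5, so a_2 = 1.
  7 = 1*5 + 2, so a_3 = 1.
  5 = 2*2 + 1, so a_4 = 2.
  2 = 2*1 + 0, so a_5 = 2.
so x = [3; 2, 1, 1, 2, 2].
Convergents (p_i = a_i*p_{i-1} + p_{i-2}, q_i = a_i*q_{i-1} + q_{i-2} with p_{-2}=0, p_{-1}=1, q_{-2}=1, q_{-1}=0), until the denominator exceeds 12:
  i=0: a_0=3, p_0 = 3*1 + 0 = 3, q_0 = 3*0 + 1 = 1.
  i=1: a_1=2, p_1 = 2*3 + 1 = 7, q_1 = 2*1 + 0 = 2.
  i=2: a_2=1, p_2 = 1*7 + 3 = 10, q_2 = 1*2 + 1 = 3.
  i=3: a_3=1, p_3 = 1*10 + 7 = 17, q_3 = 1*3 + 2 = 5.
  i=4: a_4=2, p_4 = 2*17 + 10 = 44, q_4 = 2*5 + 3 = 13.
q_4 = 13 > 12, so the last convergent with denominator <= 12 is p_3/q_3 = 17/5.
The closest fraction with denominator <= 12 is either p_3/q_3 or the intermediate fraction (k*p_3 + p_2)/(k*q_3 + q_2) with the largest k >= 1 whose denominator stays <= 12; these approach x as k grows, and every other convergent or intermediate fraction in range is farther away.
Largest k: floor((12 - q_2)/q_3) = floor((12 - 3)/5) = 1.
That gives (1*17 + 10)/(1*5 + 3) = 27/8.
Compare the errors: |x - 17/5| = |105*5 - 17*31|/(31*5) = 2/155, and |x - 27/8| = |105*8 - 27*31|/(31*8) = 3/248.
Cross-multiplying, 3*155 = 465 < 496 = 2*248, so 3/248 is smaller: the intermediate fraction 27/8 is closer to x than 17/5.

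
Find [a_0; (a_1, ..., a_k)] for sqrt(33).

[5; (1, 2, 1, 10)]

Write x_i = (sqrt(33) + m_i)/d_i with (m_0, d_0) = (0, 1). a_0 = floor(sqrt(33)) = 5, since 5^2 = 25 <= 33 < 36 = 6^2.
Iterate m_{i+1} = d_i*a_i - m_i, d_{i+1} = (33 - m_{i+1}^2)/d_i, a_{i+1} = floor((a_0 + m_{i+1})/d_{i+1}):
  m_1 = 1*5 - 0 = 5, d_1 = (33 - 5^2)/1 = 8/1 = 8, a_1 = floor((5 + 5)/8) = 1.
  m_2 = 8*1 - 5 = 3, d_2 = (33 - 3^2)/8 = 24/8 = 3, a_2 = floor((5 + 3)/3) = 2.
  m_3 = 3*2 - 3 = 3, d_3 = (33 - 3^2)/3 = 24/3 = 8, a_3 = floor((5 + 3)/8) = 1.
  m_4 = 8*1 - 3 = 5, d_4 = (33 - 5^2)/8 = 8/8 = 1, a_4 = floor((5 + 5)/1) = 10.
  m_5 = 1*10 - 5 = 5, d_5 = (33 - 5^2)/1 = 8/1 = 8: (m_5, d_5) = (m_1, d_1) = (5, 8), so from here the quotients repeat a_1, ..., a_4; the period length is 4.
Hence the expansion of sqrt(33) is a_0 = 5 followed by the repeating block 1, 2, 1, 10 (period 4).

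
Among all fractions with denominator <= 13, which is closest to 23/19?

Expand x = 23/19 as a continued fraction with the Euclidean algorithm:
  23 = 1*19 + 4, so a_0 = 1.
  19 = 4*4 + 3, so a_1 = 4.
  4 = 1*3 + 1, so a_2 = 1.
  3 = 3*1 + 0, so a_3 = 3.
so x = [1; 4, 1, 3].
Convergents (p_i = a_i*p_{i-1} + p_{i-2}, q_i = a_i*q_{i-1} + q_{i-2} with p_{-2}=0, p_{-1}=1, q_{-2}=1, q_{-1}=0), until the denominator exceeds 13:
  i=0: a_0=1, p_0 = 1*1 + 0 = 1, q_0 = 1*0 + 1 = 1.
  i=1: a_1=4, p_1 = 4*1 + 1 = 5, q_1 = 4*1 + 0 = 4.
  i=2: a_2=1, p_2 = 1*5 + 1 = 6, q_2 = 1*4 + 1 = 5.
  i=3: a_3=3, p_3 = 3*6 + 5 = 23, q_3 = 3*5 + 4 = 19.
q_3 = 19 > 13, so the last convergent with denominator <= 13 is p_2/q_2 = 6/5.
The closest fraction with denominator <= 13 is either p_2/q_2 or the intermediate fraction (k*p_2 + p_1)/(k*q_2 + q_1) with the largest k >= 1 whose denominator stays <= 13; these approach x as k grows, and every other convergent or intermediate fraction in range is farther away.
Largest k: floor((13 - q_1)/q_2) = floor((13 - 4)/5) = 1.
That gives (1*6 + 5)/(1*5 + 4) = 11/9.
Compare the errors: |x - 6/5| = |23*5 - 6*19|/(19*5) = 1/95, and |x - 11/9| = |23*9 - 11*19|/(19*9) = 2/171.
Cross-multiplying, 1*171 = 171 < 190 = 2*95, so 1/95 is smaller: the convergent 6/5 is closer to x than 11/9.

6/5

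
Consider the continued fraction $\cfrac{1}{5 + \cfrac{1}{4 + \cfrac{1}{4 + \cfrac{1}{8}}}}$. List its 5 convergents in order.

Using the convergent recurrence p_i = a_i*p_{i-1} + p_{i-2}, q_i = a_i*q_{i-1} + q_{i-2} with p_{-2}=0, p_{-1}=1, q_{-2}=1, q_{-1}=0:
  i=0: a_0=0, p_0 = 0*1 + 0 = 0, q_0 = 0*0 + 1 = 1.
  i=1: a_1=5, p_1 = 5*0 + 1 = 1, q_1 = 5*1 + 0 = 5.
  i=2: a_2=4, p_2 = 4*1 + 0 = 4, q_2 = 4*5 + 1 = 21.
  i=3: a_3=4, p_3 = 4*4 + 1 = 17, q_3 = 4*21 + 5 = 89.
  i=4: a_4=8, p_4 = 8*17 + 4 = 140, q_4 = 8*89 + 21 = 733.

0/1, 1/5, 4/21, 17/89, 140/733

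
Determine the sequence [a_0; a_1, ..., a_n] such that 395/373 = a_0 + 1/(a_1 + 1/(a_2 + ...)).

Run the Euclidean algorithm on 395 and 373; the successive quotients are the partial quotients a_0, a_1, ... (each step inverts the fractional part left over by the previous one):
  395 = 1*373 + 22, so a_0 = 1.
  373 = 16*22 + 21, so a_1 = 16.
  22 = 1*21 + 1, so a_2 = 1.
  21 = 21*1 + 0, so a_3 = 21.
The remainder reaches 0 after 4 divisions, so the expansion has 4 partial quotients, read off in order.

[1; 16, 1, 21]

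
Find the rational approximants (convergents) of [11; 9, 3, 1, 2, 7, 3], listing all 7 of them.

11/1, 100/9, 311/28, 411/37, 1133/102, 8342/751, 26159/2355

Using the convergent recurrence p_i = a_i*p_{i-1} + p_{i-2}, q_i = a_i*q_{i-1} + q_{i-2} with p_{-2}=0, p_{-1}=1, q_{-2}=1, q_{-1}=0:
  i=0: a_0=11, p_0 = 11*1 + 0 = 11, q_0 = 11*0 + 1 = 1.
  i=1: a_1=9, p_1 = 9*11 + 1 = 100, q_1 = 9*1 + 0 = 9.
  i=2: a_2=3, p_2 = 3*100 + 11 = 311, q_2 = 3*9 + 1 = 28.
  i=3: a_3=1, p_3 = 1*311 + 100 = 411, q_3 = 1*28 + 9 = 37.
  i=4: a_4=2, p_4 = 2*411 + 311 = 1133, q_4 = 2*37 + 28 = 102.
  i=5: a_5=7, p_5 = 7*1133 + 411 = 8342, q_5 = 7*102 + 37 = 751.
  i=6: a_6=3, p_6 = 3*8342 + 1133 = 26159, q_6 = 3*751 + 102 = 2355.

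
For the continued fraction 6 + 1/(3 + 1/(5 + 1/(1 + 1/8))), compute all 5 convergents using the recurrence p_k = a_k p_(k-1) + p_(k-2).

6/1, 19/3, 101/16, 120/19, 1061/168

Using the convergent recurrence p_i = a_i*p_{i-1} + p_{i-2}, q_i = a_i*q_{i-1} + q_{i-2} with p_{-2}=0, p_{-1}=1, q_{-2}=1, q_{-1}=0:
  i=0: a_0=6, p_0 = 6*1 + 0 = 6, q_0 = 6*0 + 1 = 1.
  i=1: a_1=3, p_1 = 3*6 + 1 = 19, q_1 = 3*1 + 0 = 3.
  i=2: a_2=5, p_2 = 5*19 + 6 = 101, q_2 = 5*3 + 1 = 16.
  i=3: a_3=1, p_3 = 1*101 + 19 = 120, q_3 = 1*16 + 3 = 19.
  i=4: a_4=8, p_4 = 8*120 + 101 = 1061, q_4 = 8*19 + 16 = 168.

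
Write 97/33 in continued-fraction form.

Run the Euclidean algorithm on 97 and 33; the successive quotients are the partial quotients a_0, a_1, ... (each step inverts the fractional part left over by the previous one):
  97 = 2*33 + 31, so a_0 = 2.
  33 = 1*31 + 2, so a_1 = 1.
  31 = 15*2 + 1, so a_2 = 15.
  2 = 2*1 + 0, so a_3 = 2.
The remainder reaches 0 after 4 divisions, so the expansion has 4 partial quotients, read off in order.

[2; 1, 15, 2]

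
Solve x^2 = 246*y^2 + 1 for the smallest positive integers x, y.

(x, y) = (88805, 5662)

First expand sqrt(246) as a continued fraction. With x_i = (sqrt(246) + m_i)/d_i and (m_0, d_0) = (0, 1): a_0 = floor(sqrt(246)) = 15, since 15^2 = 225 <= 246 < 256 = 16^2.
Iterate m_{i+1} = d_i*a_i - m_i, d_{i+1} = (246 - m_{i+1}^2)/d_i, a_{i+1} = floor((a_0 + m_{i+1})/d_{i+1}):
  m_1 = 1*15 - 0 = 15, d_1 = (246 - 15^2)/1 = 21/1 = 21, a_1 = floor((15 + 15)/21) = 1.
  m_2 = 21*1 - 15 = 6, d_2 = (246 - 6^2)/21 = 210/21 = 10, a_2 = floor((15 + 6)/10) = 2.
  m_3 = 10*2 - 6 = 14, d_3 = (246 - 14^2)/10 = 50/10 = 5, a_3 = floor((15 + 14)/5) = 5.
  m_4 = 5*5 - 14 = 11, d_4 = (246 - 11^2)/5 = 125/5 = 25, a_4 = floor((15 + 11)/25) = 1.
  m_5 = 25*1 - 11 = 14, d_5 = (246 - 14^2)/25 = 50/25 = 2, a_5 = floor((15 + 14)/2) = 14.
  m_6 = 2*14 - 14 = 14, d_6 = (246 - 14^2)/2 = 50/2 = 25, a_6 = floor((15 + 14)/25) = 1.
  m_7 = 25*1 - 14 = 11, d_7 = (246 - 11^2)/25 = 125/25 = 5, a_7 = floor((15 + 11)/5) = 5.
  m_8 = 5*5 - 11 = 14, d_8 = (246 - 14^2)/5 = 50/5 = 10, a_8 = floor((15 + 14)/10) = 2.
  m_9 = 10*2 - 14 = 6, d_9 = (246 - 6^2)/10 = 210/10 = 21, a_9 = floor((15 + 6)/21) = 1.
  m_10 = 21*1 - 6 = 15, d_10 = (246 - 15^2)/21 = 21/21 = 1, a_10 = floor((15 + 15)/1) = 30.
  m_11 = 1*30 - 15 = 15, d_11 = (246 - 15^2)/1 = 21/1 = 21: (m_11, d_11) = (m_1, d_1) = (15, 21), so from here the quotients repeat a_1, ..., a_10; the period length is 10.
So sqrt(246) = [15; (1, 2, 5, 1, 14, 1, 5, 2, 1, 30)] with period length k = 10.
k is even, so the fundamental solution of x^2 - 246y^2 = 1 is (p_{k-1}, q_{k-1}) = (p_9, q_9); compute convergents through index 9.
Convergents (p_i = a_i*p_{i-1} + p_{i-2}, q_i = a_i*q_{i-1} + q_{i-2} with p_{-2}=0, p_{-1}=1, q_{-2}=1, q_{-1}=0):
  i=0: a_0=15, p_0 = 15*1 + 0 = 15, q_0 = 15*0 + 1 = 1.
  i=1: a_1=1, p_1 = 1*15 + 1 = 16, q_1 = 1*1 + 0 = 1.
  i=2: a_2=2, p_2 = 2*16 + 15 = 47, q_2 = 2*1 + 1 = 3.
  i=3: a_3=5, p_3 = 5*47 + 16 = 251, q_3 = 5*3 + 1 = 16.
  i=4: a_4=1, p_4 = 1*251 + 47 = 298, q_4 = 1*16 + 3 = 19.
  i=5: a_5=14, p_5 = 14*298 + 251 = 4423, q_5 = 14*19 + 16 = 282.
  i=6: a_6=1, p_6 = 1*4423 + 298 = 4721, q_6 = 1*282 + 19 = 301.
  i=7: a_7=5, p_7 = 5*4721 + 4423 = 28028, q_7 = 5*301 + 282 = 1787.
  i=8: a_8=2, p_8 = 2*28028 + 4721 = 60777, q_8 = 2*1787 + 301 = 3875.
  i=9: a_9=1, p_9 = 1*60777 + 28028 = 88805, q_9 = 1*3875 + 1787 = 5662.
Check: 88805^2 - 246*5662^2 = 7886328025 - 7886328024 = 1, so (x, y) = (88805, 5662) solves the equation, and by the theorem it is the least positive solution.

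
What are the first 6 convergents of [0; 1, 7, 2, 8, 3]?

Using the convergent recurrence p_i = a_i*p_{i-1} + p_{i-2}, q_i = a_i*q_{i-1} + q_{i-2} with p_{-2}=0, p_{-1}=1, q_{-2}=1, q_{-1}=0:
  i=0: a_0=0, p_0 = 0*1 + 0 = 0, q_0 = 0*0 + 1 = 1.
  i=1: a_1=1, p_1 = 1*0 + 1 = 1, q_1 = 1*1 + 0 = 1.
  i=2: a_2=7, p_2 = 7*1 + 0 = 7, q_2 = 7*1 + 1 = 8.
  i=3: a_3=2, p_3 = 2*7 + 1 = 15, q_3 = 2*8 + 1 = 17.
  i=4: a_4=8, p_4 = 8*15 + 7 = 127, q_4 = 8*17 + 8 = 144.
  i=5: a_5=3, p_5 = 3*127 + 15 = 396, q_5 = 3*144 + 17 = 449.

0/1, 1/1, 7/8, 15/17, 127/144, 396/449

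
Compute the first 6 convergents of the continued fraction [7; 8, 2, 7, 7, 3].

7/1, 57/8, 121/17, 904/127, 6449/906, 20251/2845

Using the convergent recurrence p_i = a_i*p_{i-1} + p_{i-2}, q_i = a_i*q_{i-1} + q_{i-2} with p_{-2}=0, p_{-1}=1, q_{-2}=1, q_{-1}=0:
  i=0: a_0=7, p_0 = 7*1 + 0 = 7, q_0 = 7*0 + 1 = 1.
  i=1: a_1=8, p_1 = 8*7 + 1 = 57, q_1 = 8*1 + 0 = 8.
  i=2: a_2=2, p_2 = 2*57 + 7 = 121, q_2 = 2*8 + 1 = 17.
  i=3: a_3=7, p_3 = 7*121 + 57 = 904, q_3 = 7*17 + 8 = 127.
  i=4: a_4=7, p_4 = 7*904 + 121 = 6449, q_4 = 7*127 + 17 = 906.
  i=5: a_5=3, p_5 = 3*6449 + 904 = 20251, q_5 = 3*906 + 127 = 2845.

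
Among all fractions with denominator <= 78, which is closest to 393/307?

32/25

Expand x = 393/307 as a continued fraction with the Euclidean algorithm:
  393 = 1*307 + 86, so a_0 = 1.
  307 = 3*86 + 49, so a_1 = 3.
  86 = 1*49 + 37, so a_2 = 1.
  49 = 1*37 + 12, so a_3 = 1.
  37 = 3*12 + 1, so a_4 = 3.
  12 = 12*1 + 0, so a_5 = 12.
so x = [1; 3, 1, 1, 3, 12].
Convergents (p_i = a_i*p_{i-1} + p_{i-2}, q_i = a_i*q_{i-1} + q_{i-2} with p_{-2}=0, p_{-1}=1, q_{-2}=1, q_{-1}=0), until the denominator exceeds 78:
  i=0: a_0=1, p_0 = 1*1 + 0 = 1, q_0 = 1*0 + 1 = 1.
  i=1: a_1=3, p_1 = 3*1 + 1 = 4, q_1 = 3*1 + 0 = 3.
  i=2: a_2=1, p_2 = 1*4 + 1 = 5, q_2 = 1*3 + 1 = 4.
  i=3: a_3=1, p_3 = 1*5 + 4 = 9, q_3 = 1*4 + 3 = 7.
  i=4: a_4=3, p_4 = 3*9 + 5 = 32, q_4 = 3*7 + 4 = 25.
  i=5: a_5=12, p_5 = 12*32 + 9 = 393, q_5 = 12*25 + 7 = 307.
q_5 = 307 > 78, so the last convergent with denominator <= 78 is p_4/q_4 = 32/25.
The closest fraction with denominator <= 78 is either p_4/q_4 or the intermediate fraction (k*p_4 + p_3)/(k*q_4 + q_3) with the largest k >= 1 whose denominator stays <= 78; these approach x as k grows, and every other convergent or intermediate fraction in range is farther away.
Largest k: floor((78 - q_3)/q_4) = floor((78 - 7)/25) = 2.
That gives (2*32 + 9)/(2*25 + 7) = 73/57.
Compare the errors: |x - 32/25| = |393*25 - 32*307|/(307*25) = 1/7675, and |x - 73/57| = |393*57 - 73*307|/(307*57) = 10/17499.
Cross-multiplying, 1*17499 = 17499 < 76750 = 10*7675, so 1/7675 is smaller: the convergent 32/25 is closer to x than 73/57.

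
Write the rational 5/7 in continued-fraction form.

[0; 1, 2, 2]

Run the Euclidean algorithm on 5 and 7; the successive quotients are the partial quotients a_0, a_1, ... (each step inverts the fractional part left over by the previous one):
  5 = 0*7 + 5, so a_0 = 0.
  7 = 1*5 + 2, so a_1 = 1.
  5 = 2*2 + 1, so a_2 = 2.
  2 = 2*1 + 0, so a_3 = 2.
The remainder reaches 0 after 4 divisions, so the expansion has 4 partial quotients, read off in order.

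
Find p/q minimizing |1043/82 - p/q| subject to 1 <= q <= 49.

Expand x = 1043/82 as a continued fraction with the Euclidean algorithm:
  1043 = 12*82 + 59, so a_0 = 12.
  82 = 1*59 + 23, so a_1 = 1.
  59 = 2*23 + 13, so a_2 = 2.
  23 = 1*13 + 10, so a_3 = 1.
  13 = 1*10 + 3, so a_4 = 1.
  10 = 3*3 + 1, so a_5 = 3.
  3 = 3*1 + 0, so a_6 = 3.
so x = [12; 1, 2, 1, 1, 3, 3].
Convergents (p_i = a_i*p_{i-1} + p_{i-2}, q_i = a_i*q_{i-1} + q_{i-2} with p_{-2}=0, p_{-1}=1, q_{-2}=1, q_{-1}=0), until the denominator exceeds 49:
  i=0: a_0=12, p_0 = 12*1 + 0 = 12, q_0 = 12*0 + 1 = 1.
  i=1: a_1=1, p_1 = 1*12 + 1 = 13, q_1 = 1*1 + 0 = 1.
  i=2: a_2=2, p_2 = 2*13 + 12 = 38, q_2 = 2*1 + 1 = 3.
  i=3: a_3=1, p_3 = 1*38 + 13 = 51, q_3 = 1*3 + 1 = 4.
  i=4: a_4=1, p_4 = 1*51 + 38 = 89, q_4 = 1*4 + 3 = 7.
  i=5: a_5=3, p_5 = 3*89 + 51 = 318, q_5 = 3*7 + 4 = 25.
  i=6: a_6=3, p_6 = 3*318 + 89 = 1043, q_6 = 3*25 + 7 = 82.
q_6 = 82 > 49, so the last convergent with denominator <= 49 is p_5/q_5 = 318/25.
The closest fraction with denominator <= 49 is either p_5/q_5 or the intermediate fraction (k*p_5 + p_4)/(k*q_5 + q_4) with the largest k >= 1 whose denominator stays <= 49; these approach x as k grows, and every other convergent or intermediate fraction in range is farther away.
Largest k: floor((49 - q_4)/q_5) = floor((49 - 7)/25) = 1.
That gives (1*318 + 89)/(1*25 + 7) = 407/32.
Compare the errors: |x - 318/25| = |1043*25 - 318*82|/(82*25) = 1/2050, and |x - 407/32| = |1043*32 - 407*82|/(82*32) = 2/2624.
Cross-multiplying, 1*2624 = 2624 < 4100 = 2*2050, so 1/2050 is smaller: the convergent 318/25 is closer to x than 407/32.

318/25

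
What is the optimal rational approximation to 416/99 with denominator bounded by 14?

21/5

Expand x = 416/99 as a continued fraction with the Euclidean algorithm:
  416 = 4*99 + 20, so a_0 = 4.
  99 = 4*20 + 19, so a_1 = 4.
  20 = 1*19 + 1, so a_2 = 1.
  19 = 19*1 + 0, so a_3 = 19.
so x = [4; 4, 1, 19].
Convergents (p_i = a_i*p_{i-1} + p_{i-2}, q_i = a_i*q_{i-1} + q_{i-2} with p_{-2}=0, p_{-1}=1, q_{-2}=1, q_{-1}=0), until the denominator exceeds 14:
  i=0: a_0=4, p_0 = 4*1 + 0 = 4, q_0 = 4*0 + 1 = 1.
  i=1: a_1=4, p_1 = 4*4 + 1 = 17, q_1 = 4*1 + 0 = 4.
  i=2: a_2=1, p_2 = 1*17 + 4 = 21, q_2 = 1*4 + 1 = 5.
  i=3: a_3=19, p_3 = 19*21 + 17 = 416, q_3 = 19*5 + 4 = 99.
q_3 = 99 > 14, so the last convergent with denominator <= 14 is p_2/q_2 = 21/5.
The closest fraction with denominator <= 14 is either p_2/q_2 or the intermediate fraction (k*p_2 + p_1)/(k*q_2 + q_1) with the largest k >= 1 whose denominator stays <= 14; these approach x as k grows, and every other convergent or intermediate fraction in range is farther away.
Largest k: floor((14 - q_1)/q_2) = floor((14 - 4)/5) = 2.
That gives (2*21 + 17)/(2*5 + 4) = 59/14.
Compare the errors: |x - 21/5| = |416*5 - 21*99|/(99*5) = 1/495, and |x - 59/14| = |416*14 - 59*99|/(99*14) = 17/1386.
Cross-multiplying, 1*1386 = 1386 < 8415 = 17*495, so 1/495 is smaller: the convergent 21/5 is closer to x than 59/14.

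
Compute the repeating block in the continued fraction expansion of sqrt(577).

[24; (48)]

Write x_i = (sqrt(577) + m_i)/d_i with (m_0, d_0) = (0, 1). a_0 = floor(sqrt(577)) = 24, since 24^2 = 576 <= 577 < 625 = 25^2.
Iterate m_{i+1} = d_i*a_i - m_i, d_{i+1} = (577 - m_{i+1}^2)/d_i, a_{i+1} = floor((a_0 + m_{i+1})/d_{i+1}):
  m_1 = 1*24 - 0 = 24, d_1 = (577 - 24^2)/1 = 1/1 = 1, a_1 = floor((24 + 24)/1) = 48.
  m_2 = 1*48 - 24 = 24, d_2 = (577 - 24^2)/1 = 1/1 = 1: (m_2, d_2) = (m_1, d_1) = (24, 1), so from here the quotient a_1 repeats; the period length is 1.
Hence the expansion of sqrt(577) is a_0 = 24 followed by the repeating block 48 (period 1).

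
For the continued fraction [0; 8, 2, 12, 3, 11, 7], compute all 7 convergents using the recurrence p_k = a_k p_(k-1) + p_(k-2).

0/1, 1/8, 2/17, 25/212, 77/653, 872/7395, 6181/52418

Using the convergent recurrence p_i = a_i*p_{i-1} + p_{i-2}, q_i = a_i*q_{i-1} + q_{i-2} with p_{-2}=0, p_{-1}=1, q_{-2}=1, q_{-1}=0:
  i=0: a_0=0, p_0 = 0*1 + 0 = 0, q_0 = 0*0 + 1 = 1.
  i=1: a_1=8, p_1 = 8*0 + 1 = 1, q_1 = 8*1 + 0 = 8.
  i=2: a_2=2, p_2 = 2*1 + 0 = 2, q_2 = 2*8 + 1 = 17.
  i=3: a_3=12, p_3 = 12*2 + 1 = 25, q_3 = 12*17 + 8 = 212.
  i=4: a_4=3, p_4 = 3*25 + 2 = 77, q_4 = 3*212 + 17 = 653.
  i=5: a_5=11, p_5 = 11*77 + 25 = 872, q_5 = 11*653 + 212 = 7395.
  i=6: a_6=7, p_6 = 7*872 + 77 = 6181, q_6 = 7*7395 + 653 = 52418.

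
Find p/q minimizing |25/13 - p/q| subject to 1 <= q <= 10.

19/10

Expand x = 25/13 as a continued fraction with the Euclidean algorithm:
  25 = 1*13 + 12, so a_0 = 1.
  13 = 1*12 + 1, so a_1 = 1.
  12 = 12*1 + 0, so a_2 = 12.
so x = [1; 1, 12].
Convergents (p_i = a_i*p_{i-1} + p_{i-2}, q_i = a_i*q_{i-1} + q_{i-2} with p_{-2}=0, p_{-1}=1, q_{-2}=1, q_{-1}=0), until the denominator exceeds 10:
  i=0: a_0=1, p_0 = 1*1 + 0 = 1, q_0 = 1*0 + 1 = 1.
  i=1: a_1=1, p_1 = 1*1 + 1 = 2, q_1 = 1*1 + 0 = 1.
  i=2: a_2=12, p_2 = 12*2 + 1 = 25, q_2 = 12*1 + 1 = 13.
q_2 = 13 > 10, so the last convergent with denominator <= 10 is p_1/q_1 = 2/1.
The closest fraction with denominator <= 10 is either p_1/q_1 or the intermediate fraction (k*p_1 + p_0)/(k*q_1 + q_0) with the largest k >= 1 whose denominator stays <= 10; these approach x as k grows, and every other convergent or intermediate fraction in range is farther away.
Largest k: floor((10 - q_0)/q_1) = floor((10 - 1)/1) = 9.
That gives (9*2 + 1)/(9*1 + 1) = 19/10.
Compare the errors: |x - 2/1| = |25*1 - 2*13|/(13*1) = 1/13, and |x - 19/10| = |25*10 - 19*13|/(13*10) = 3/130.
Cross-multiplying, 3*13 = 39 < 130 = 1*130, so 3/130 is smaller: the intermediate fraction 19/10 is closer to x than 2/1.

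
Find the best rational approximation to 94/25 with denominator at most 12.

Expand x = 94/25 as a continued fraction with the Euclidean algorithm:
  94 = 3*25 + 19, so a_0 = 3.
  25 = 1*19 + 6, so a_1 = 1.
  19 = 3*6 + 1, so a_2 = 3.
  6 = 6*1 + 0, so a_3 = 6.
so x = [3; 1, 3, 6].
Convergents (p_i = a_i*p_{i-1} + p_{i-2}, q_i = a_i*q_{i-1} + q_{i-2} with p_{-2}=0, p_{-1}=1, q_{-2}=1, q_{-1}=0), until the denominator exceeds 12:
  i=0: a_0=3, p_0 = 3*1 + 0 = 3, q_0 = 3*0 + 1 = 1.
  i=1: a_1=1, p_1 = 1*3 + 1 = 4, q_1 = 1*1 + 0 = 1.
  i=2: a_2=3, p_2 = 3*4 + 3 = 15, q_2 = 3*1 + 1 = 4.
  i=3: a_3=6, p_3 = 6*15 + 4 = 94, q_3 = 6*4 + 1 = 25.
q_3 = 25 > 12, so the last convergent with denominator <= 12 is p_2/q_2 = 15/4.
The closest fraction with denominator <= 12 is either p_2/q_2 or the intermediate fraction (k*p_2 + p_1)/(k*q_2 + q_1) with the largest k >= 1 whose denominator stays <= 12; these approach x as k grows, and every other convergent or intermediate fraction in range is farther away.
Largest k: floor((12 - q_1)/q_2) = floor((12 - 1)/4) = 2.
That gives (2*15 + 4)/(2*4 + 1) = 34/9.
Compare the errors: |x - 15/4| = |94*4 - 15*25|/(25*4) = 1/100, and |x - 34/9| = |94*9 - 34*25|/(25*9) = 4/225.
Cross-multiplying, 1*225 = 225 < 400 = 4*100, so 1/100 is smaller: the convergent 15/4 is closer to x than 34/9.

15/4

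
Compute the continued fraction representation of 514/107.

[4; 1, 4, 10, 2]

Run the Euclidean algorithm on 514 and 107; the successive quotients are the partial quotients a_0, a_1, ... (each step inverts the fractional part left over by the previous one):
  514 = 4*107 + 86, so a_0 = 4.
  107 = 1*86 + 21, so a_1 = 1.
  86 = 4*21 + 2, so a_2 = 4.
  21 = 10*2 + 1, so a_3 = 10.
  2 = 2*1 + 0, so a_4 = 2.
The remainder reaches 0 after 5 divisions, so the expansion has 5 partial quotients, read off in order.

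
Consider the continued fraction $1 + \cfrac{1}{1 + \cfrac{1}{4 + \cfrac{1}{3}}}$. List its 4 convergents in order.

Using the convergent recurrence p_i = a_i*p_{i-1} + p_{i-2}, q_i = a_i*q_{i-1} + q_{i-2} with p_{-2}=0, p_{-1}=1, q_{-2}=1, q_{-1}=0:
  i=0: a_0=1, p_0 = 1*1 + 0 = 1, q_0 = 1*0 + 1 = 1.
  i=1: a_1=1, p_1 = 1*1 + 1 = 2, q_1 = 1*1 + 0 = 1.
  i=2: a_2=4, p_2 = 4*2 + 1 = 9, q_2 = 4*1 + 1 = 5.
  i=3: a_3=3, p_3 = 3*9 + 2 = 29, q_3 = 3*5 + 1 = 16.

1/1, 2/1, 9/5, 29/16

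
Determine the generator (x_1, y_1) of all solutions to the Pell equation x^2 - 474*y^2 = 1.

First expand sqrt(474) as a continued fraction. With x_i = (sqrt(474) + m_i)/d_i and (m_0, d_0) = (0, 1): a_0 = floor(sqrt(474)) = 21, since 21^2 = 441 <= 474 < 484 = 22^2.
Iterate m_{i+1} = d_i*a_i - m_i, d_{i+1} = (474 - m_{i+1}^2)/d_i, a_{i+1} = floor((a_0 + m_{i+1})/d_{i+1}):
  m_1 = 1*21 - 0 = 21, d_1 = (474 - 21^2)/1 = 33/1 = 33, a_1 = floor((21 + 21)/33) = 1.
  m_2 = 33*1 - 21 = 12, d_2 = (474 - 12^2)/33 = 330/33 = 10, a_2 = floor((21 + 12)/10) = 3.
  m_3 = 10*3 - 12 = 18, d_3 = (474 - 18^2)/10 = 150/10 = 15, a_3 = floor((21 + 18)/15) = 2.
  m_4 = 15*2 - 18 = 12, d_4 = (474 - 12^2)/15 = 330/15 = 22, a_4 = floor((21 + 12)/22) = 1.
  m_5 = 22*1 - 12 = 10, d_5 = (474 - 10^2)/22 = 374/22 = 17, a_5 = floor((21 + 10)/17) = 1.
  m_6 = 17*1 - 10 = 7, d_6 = (474 - 7^2)/17 = 425/17 = 25, a_6 = floor((21 + 7)/25) = 1.
  m_7 = 25*1 - 7 = 18, d_7 = (474 - 18^2)/25 = 150/25 = 6, a_7 = floor((21 + 18)/6) = 6.
  m_8 = 6*6 - 18 = 18, d_8 = (474 - 18^2)/6 = 150/6 = 25, a_8 = floor((21 + 18)/25) = 1.
  m_9 = 25*1 - 18 = 7, d_9 = (474 - 7^2)/25 = 425/25 = 17, a_9 = floor((21 + 7)/17) = 1.
  m_10 = 17*1 - 7 = 10, d_10 = (474 - 10^2)/17 = 374/17 = 22, a_10 = floor((21 + 10)/22) = 1.
  m_11 = 22*1 - 10 = 12, d_11 = (474 - 12^2)/22 = 330/22 = 15, a_11 = floor((21 + 12)/15) = 2.
  m_12 = 15*2 - 12 = 18, d_12 = (474 - 18^2)/15 = 150/15 = 10, a_12 = floor((21 + 18)/10) = 3.
  m_13 = 10*3 - 18 = 12, d_13 = (474 - 12^2)/10 = 330/10 = 33, a_13 = floor((21 + 12)/33) = 1.
  m_14 = 33*1 - 12 = 21, d_14 = (474 - 21^2)/33 = 33/33 = 1, a_14 = floor((21 + 21)/1) = 42.
  m_15 = 1*42 - 21 = 21, d_15 = (474 - 21^2)/1 = 33/1 = 33: (m_15, d_15) = (m_1, d_1) = (21, 33), so from here the quotients repeat a_1, ..., a_14; the period length is 14.
So sqrt(474) = [21; (1, 3, 2, 1, 1, 1, 6, 1, 1, 1, 2, 3, 1, 42)] with period length k = 14.
k is even, so the fundamental solution of x^2 - 474y^2 = 1 is (p_{k-1}, q_{k-1}) = (p_13, q_13); compute convergents through index 13.
Convergents (p_i = a_i*p_{i-1} + p_{i-2}, q_i = a_i*q_{i-1} + q_{i-2} with p_{-2}=0, p_{-1}=1, q_{-2}=1, q_{-1}=0):
  i=0: a_0=21, p_0 = 21*1 + 0 = 21, q_0 = 21*0 + 1 = 1.
  i=1: a_1=1, p_1 = 1*21 + 1 = 22, q_1 = 1*1 + 0 = 1.
  i=2: a_2=3, p_2 = 3*22 + 21 = 87, q_2 = 3*1 + 1 = 4.
  i=3: a_3=2, p_3 = 2*87 + 22 = 196, q_3 = 2*4 + 1 = 9.
  i=4: a_4=1, p_4 = 1*196 + 87 = 283, q_4 = 1*9 + 4 = 13.
  i=5: a_5=1, p_5 = 1*283 + 196 = 479, q_5 = 1*13 + 9 = 22.
  i=6: a_6=1, p_6 = 1*479 + 283 = 762, q_6 = 1*22 + 13 = 35.
  i=7: a_7=6, p_7 = 6*762 + 479 = 5051, q_7 = 6*35 + 22 = 232.
  i=8: a_8=1, p_8 = 1*5051 + 762 = 5813, q_8 = 1*232 + 35 = 267.
  i=9: a_9=1, p_9 = 1*5813 + 5051 = 10864, q_9 = 1*267 + 232 = 499.
  i=10: a_10=1, p_10 = 1*10864 + 5813 = 16677, q_10 = 1*499 + 267 = 766.
  i=11: a_11=2, p_11 = 2*16677 + 10864 = 44218, q_11 = 2*766 + 499 = 2031.
  i=12: a_12=3, p_12 = 3*44218 + 16677 = 149331, q_12 = 3*2031 + 766 = 6859.
  i=13: a_13=1, p_13 = 1*149331 + 44218 = 193549, q_13 = 1*6859 + 2031 = 8890.
Check: 193549^2 - 474*8890^2 = 37461215401 - 37461215400 = 1, so (x, y) = (193549, 8890) solves the equation, and by the theorem it is the least positive solution.

(x, y) = (193549, 8890)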